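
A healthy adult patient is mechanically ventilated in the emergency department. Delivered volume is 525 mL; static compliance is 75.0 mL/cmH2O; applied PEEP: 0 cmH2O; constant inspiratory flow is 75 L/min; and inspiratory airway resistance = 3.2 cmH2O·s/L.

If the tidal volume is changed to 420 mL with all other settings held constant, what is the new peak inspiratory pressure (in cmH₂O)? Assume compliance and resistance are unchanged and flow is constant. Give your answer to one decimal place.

9.6

Flow: 75 L/min ÷ 60 = 1.25 L/s.
PIP = Vt/C + R·V̇ + PEEP (constant-flow equation of motion).
Only the elastic term changes: ΔPIP = ΔVt / C = (420 − 525) / 75.0 = -1.4 cmH2O.
Original PIP = 525/75.0 + 3.2×1.25 + 0 = 11.0 cmH2O; new PIP = 11.0 + (-1.4) = 9.6 cmH2O.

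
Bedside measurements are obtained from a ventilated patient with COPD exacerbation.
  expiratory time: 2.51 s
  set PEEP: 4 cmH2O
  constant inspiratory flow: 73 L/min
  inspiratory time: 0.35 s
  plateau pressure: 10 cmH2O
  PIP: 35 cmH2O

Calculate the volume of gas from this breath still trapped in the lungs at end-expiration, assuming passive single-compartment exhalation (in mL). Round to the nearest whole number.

Flow: 73 L/min ÷ 60 = 1.2167 L/s.
Vt = flow × Ti = 1.2167 L/s × 0.35 s × 1000 mL/L = 425.85 mL.
R = (PIP − Pplat)/V̇ = (35 − 10) / 1.2167 = 25.0/1.2167 = 20.547 cmH2O·s/L.
C = Vt/(Pplat − PEEP) = 425.85 / (10 − 4) = 425.85/6.0 = 70.975 mL/cmH2O.
τ = R × C = 20.547 × 0.07098 L/cmH2O = 1.458 s.
Fraction remaining = e^(−Te/τ) = e^(−2.51/1.458) = 0.1788.
Trapped volume = 425.85 × 0.1788 = 76.142 mL.

76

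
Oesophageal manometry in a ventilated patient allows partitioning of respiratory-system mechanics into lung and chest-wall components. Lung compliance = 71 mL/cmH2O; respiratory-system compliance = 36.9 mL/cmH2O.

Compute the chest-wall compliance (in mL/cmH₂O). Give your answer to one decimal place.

76.8

1/Ccw = 1/Crs − 1/CL.
1/Ccw = 1/36.9 − 1/71 = 0.01302.
Ccw = 76.805 mL/cmH2O.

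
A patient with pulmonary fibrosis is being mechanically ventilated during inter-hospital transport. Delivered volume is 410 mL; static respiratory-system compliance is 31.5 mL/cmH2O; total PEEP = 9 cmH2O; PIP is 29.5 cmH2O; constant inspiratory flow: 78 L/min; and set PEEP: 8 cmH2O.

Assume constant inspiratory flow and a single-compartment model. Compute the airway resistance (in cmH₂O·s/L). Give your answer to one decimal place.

5.8

Flow: 78 L/min ÷ 60 = 1.3 L/s.
Total PEEP = 9 cmH2O (set 8 + intrinsic 1); this is the baseline alveolar pressure.
Equation of motion (constant flow): PIP = Vt/C + R·V̇ + PEEP.
R·V̇ = PIP − Vt/C − PEEP = 29.5 − 410/31.5 − 9 = 29.5 − 13.016 − 9 = 7.484 cmH2O.
R = 7.484 / 1.3 = 5.757 cmH2O·s/L.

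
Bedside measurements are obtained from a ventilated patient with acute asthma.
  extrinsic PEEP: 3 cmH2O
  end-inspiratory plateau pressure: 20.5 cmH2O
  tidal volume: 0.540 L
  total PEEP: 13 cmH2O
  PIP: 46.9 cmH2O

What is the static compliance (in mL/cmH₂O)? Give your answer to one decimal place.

72.0

End-expiratory occlusion gives total PEEP = 13 cmH2O (intrinsic PEEP = 13 − 3 = 10). Use total PEEP for the elastic gradient.
Cstat = Vt / (Pplat − PEEPtotal) = 540 / (20.5 − 13) = 540 / 7.5 = 72.0 mL/cmH2O.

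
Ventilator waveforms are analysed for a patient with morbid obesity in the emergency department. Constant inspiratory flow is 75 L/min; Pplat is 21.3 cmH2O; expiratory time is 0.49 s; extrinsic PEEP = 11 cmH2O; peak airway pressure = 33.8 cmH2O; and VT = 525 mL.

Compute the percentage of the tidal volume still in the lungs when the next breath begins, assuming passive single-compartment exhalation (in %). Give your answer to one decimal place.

Flow: 75 L/min ÷ 60 = 1.25 L/s.
R = (PIP − Pplat)/V̇ = (33.8 − 21.3) / 1.25 = 12.5/1.25 = 10.0 cmH2O·s/L.
C = Vt/(Pplat − PEEP) = 525.0 / (21.3 − 11) = 525.0/10.3 = 50.971 mL/cmH2O.
τ = R × C = 10.0 × 0.05097 L/cmH2O = 0.5097 s.
Fraction remaining at end-expiration = e^(−Te/τ) = e^(−0.49/0.5097) = 0.3824 → 38.24%.

38.2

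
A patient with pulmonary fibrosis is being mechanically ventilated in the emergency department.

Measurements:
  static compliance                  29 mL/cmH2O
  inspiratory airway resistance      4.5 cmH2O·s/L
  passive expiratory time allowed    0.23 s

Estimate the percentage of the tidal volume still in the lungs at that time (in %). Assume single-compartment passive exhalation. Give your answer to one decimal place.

17.2

τ = R × C = 4.5 × 29 mL/cmH2O = 4.5 × 0.029 L/cmH2O = 0.1305 s.
Passive exhalation: V(t)/V₀ = e^(−t/τ) = e^(−0.23/0.1305) = 0.1716.
Fraction remaining = 0.1716 → 17.16%.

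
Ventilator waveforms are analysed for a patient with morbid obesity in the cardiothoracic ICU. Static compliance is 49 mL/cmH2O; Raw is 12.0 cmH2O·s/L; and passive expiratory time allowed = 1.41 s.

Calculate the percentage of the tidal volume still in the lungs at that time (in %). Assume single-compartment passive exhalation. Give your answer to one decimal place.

9.1

τ = R × C = 12.0 × 49 mL/cmH2O = 12.0 × 0.049 L/cmH2O = 0.588 s.
Passive exhalation: V(t)/V₀ = e^(−t/τ) = e^(−1.41/0.588) = 0.0909.
Fraction remaining = 0.0909 → 9.09%.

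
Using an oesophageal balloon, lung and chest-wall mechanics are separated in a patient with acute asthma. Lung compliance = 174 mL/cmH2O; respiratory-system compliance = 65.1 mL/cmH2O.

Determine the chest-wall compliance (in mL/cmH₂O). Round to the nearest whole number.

104

1/Ccw = 1/Crs − 1/CL.
1/Ccw = 1/65.1 − 1/174 = 0.009614.
Ccw = 104.01 mL/cmH2O.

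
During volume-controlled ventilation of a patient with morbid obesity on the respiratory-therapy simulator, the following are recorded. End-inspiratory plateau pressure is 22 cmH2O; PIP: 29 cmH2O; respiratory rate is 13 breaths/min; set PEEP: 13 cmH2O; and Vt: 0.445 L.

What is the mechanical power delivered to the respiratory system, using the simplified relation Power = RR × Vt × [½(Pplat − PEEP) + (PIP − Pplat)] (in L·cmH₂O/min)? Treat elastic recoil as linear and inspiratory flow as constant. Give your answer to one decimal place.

66.5

Per-breath work = Vt × [½(Pplat−PEEP) + (PIP−Pplat)] = 0.445 × [0.5×9.0 + 7.0] = 0.445 × 11.5 = 5.118 L·cmH2O.
Power = 13 × 5.118 = 66.534 L·cmH2O/min.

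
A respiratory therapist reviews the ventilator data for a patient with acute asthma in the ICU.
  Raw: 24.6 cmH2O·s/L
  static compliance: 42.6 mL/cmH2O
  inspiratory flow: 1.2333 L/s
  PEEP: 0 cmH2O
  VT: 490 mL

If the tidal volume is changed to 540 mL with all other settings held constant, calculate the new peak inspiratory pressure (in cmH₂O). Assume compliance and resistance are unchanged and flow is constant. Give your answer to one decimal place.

PIP = Vt/C + R·V̇ + PEEP (constant-flow equation of motion).
Only the elastic term changes: ΔPIP = ΔVt / C = (540 − 490) / 42.6 = 1.174 cmH2O.
Original PIP = 490/42.6 + 24.6×1.2333 + 0 = 41.842 cmH2O; new PIP = 41.842 + (1.174) = 43.016 cmH2O.

43.0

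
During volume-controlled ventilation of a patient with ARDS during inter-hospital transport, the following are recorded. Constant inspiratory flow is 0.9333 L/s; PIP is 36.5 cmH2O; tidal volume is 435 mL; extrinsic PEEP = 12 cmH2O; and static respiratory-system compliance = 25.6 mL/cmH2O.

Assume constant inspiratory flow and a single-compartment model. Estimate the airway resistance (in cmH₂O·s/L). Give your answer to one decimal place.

8.0

Equation of motion (constant flow): PIP = Vt/C + R·V̇ + PEEP.
R·V̇ = PIP − Vt/C − PEEP = 36.5 − 435/25.6 − 12 = 36.5 − 16.992 − 12 = 7.508 cmH2O.
R = 7.508 / 0.9333 = 8.045 cmH2O·s/L.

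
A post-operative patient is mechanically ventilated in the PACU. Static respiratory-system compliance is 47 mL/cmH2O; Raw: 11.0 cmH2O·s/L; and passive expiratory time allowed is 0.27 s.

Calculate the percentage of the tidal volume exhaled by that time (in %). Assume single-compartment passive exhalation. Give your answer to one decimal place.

40.7

τ = R × C = 11.0 × 47 mL/cmH2O = 11.0 × 0.047 L/cmH2O = 0.517 s.
Passive exhalation: V(t)/V₀ = e^(−t/τ) = e^(−0.27/0.517) = 0.5932.
Fraction exhaled = 1 − 0.5932 = 0.4068 → 40.68%.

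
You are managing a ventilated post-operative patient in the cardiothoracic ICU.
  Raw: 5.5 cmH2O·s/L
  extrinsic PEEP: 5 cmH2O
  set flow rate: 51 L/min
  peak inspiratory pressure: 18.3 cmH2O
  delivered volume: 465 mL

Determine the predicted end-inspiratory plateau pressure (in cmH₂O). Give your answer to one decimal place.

Flow: 51 L/min ÷ 60 = 0.85 L/s.
Pplat = PIP − Raw × flow = 18.3 − 5.5 × 0.85 = 18.3 − 4.675 = 13.625 cmH2O.

13.6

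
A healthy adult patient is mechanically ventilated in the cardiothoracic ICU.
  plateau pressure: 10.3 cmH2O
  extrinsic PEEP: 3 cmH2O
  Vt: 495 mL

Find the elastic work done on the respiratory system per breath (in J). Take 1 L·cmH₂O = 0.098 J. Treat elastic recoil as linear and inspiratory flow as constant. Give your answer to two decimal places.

0.18

Elastic work ≈ ½ × (Pplat − PEEP) × Vt = 0.5 × (10.3 − 3) × 0.495 L = 0.5 × 7.3 × 0.495 = 1.807 L·cmH2O.
× 0.098 J/(L·cmH2O) → 0.1771 J.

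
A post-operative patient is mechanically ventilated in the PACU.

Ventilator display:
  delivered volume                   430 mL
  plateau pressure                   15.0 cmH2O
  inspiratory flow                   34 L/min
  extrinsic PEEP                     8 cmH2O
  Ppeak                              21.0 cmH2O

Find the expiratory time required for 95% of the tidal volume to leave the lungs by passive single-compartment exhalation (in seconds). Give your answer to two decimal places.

Flow: 34 L/min ÷ 60 = 0.5667 L/s.
R = (PIP − Pplat)/V̇ = (21.0 − 15.0) / 0.5667 = 6.0/0.5667 = 10.588 cmH2O·s/L.
C = Vt/(Pplat − PEEP) = 430.0 / (15.0 − 8) = 430.0/7.0 = 61.429 mL/cmH2O.
τ = R × C = 10.588 × 0.06143 L/cmH2O = 0.6504 s.
t = −τ·ln(1 − 0.95) = −0.6504·ln(0.05) = 1.948 s.

1.95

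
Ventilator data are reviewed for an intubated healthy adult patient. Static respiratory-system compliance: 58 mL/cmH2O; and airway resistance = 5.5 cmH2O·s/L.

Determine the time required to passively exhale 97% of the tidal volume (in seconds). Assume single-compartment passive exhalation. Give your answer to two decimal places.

1.12

τ = R × C = 5.5 × 58 mL/cmH2O = 5.5 × 0.058 L/cmH2O = 0.319 s.
Exhaled fraction f = 1 − e^(−t/τ) → t = −τ·ln(1 − f) = −0.319·ln(0.03) = 1.119 s.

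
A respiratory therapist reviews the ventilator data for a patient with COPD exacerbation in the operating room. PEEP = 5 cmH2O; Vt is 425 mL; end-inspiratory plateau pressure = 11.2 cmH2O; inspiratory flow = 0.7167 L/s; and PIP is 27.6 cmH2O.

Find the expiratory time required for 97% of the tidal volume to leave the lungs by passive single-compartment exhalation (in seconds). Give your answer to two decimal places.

R = (PIP − Pplat)/V̇ = (27.6 − 11.2) / 0.7167 = 16.4/0.7167 = 22.883 cmH2O·s/L.
C = Vt/(Pplat − PEEP) = 425.0 / (11.2 − 5) = 425.0/6.2 = 68.548 mL/cmH2O.
τ = R × C = 22.883 × 0.06855 L/cmH2O = 1.569 s.
t = −τ·ln(1 − 0.97) = −1.569·ln(0.03) = 5.502 s.

5.50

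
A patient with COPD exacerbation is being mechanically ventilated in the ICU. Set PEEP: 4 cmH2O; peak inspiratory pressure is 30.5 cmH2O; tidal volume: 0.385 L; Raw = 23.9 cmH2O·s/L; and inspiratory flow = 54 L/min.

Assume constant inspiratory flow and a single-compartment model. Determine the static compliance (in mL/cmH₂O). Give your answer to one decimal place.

Flow: 54 L/min ÷ 60 = 0.9 L/s.
Equation of motion (constant flow): PIP = Vt/C + R·V̇ + PEEP.
Vt/C = PIP − R·V̇ − PEEP = 30.5 − 23.9×0.9 − 4 = 30.5 − 21.51 − 4 = 4.99 cmH2O.
C = Vt / 4.99 = 385 / 4.99 = 77.154 mL/cmH2O.

77.2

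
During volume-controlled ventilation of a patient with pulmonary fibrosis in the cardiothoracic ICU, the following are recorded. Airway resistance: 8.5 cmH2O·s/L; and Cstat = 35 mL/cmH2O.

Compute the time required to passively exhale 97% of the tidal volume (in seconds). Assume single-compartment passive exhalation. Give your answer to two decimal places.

τ = R × C = 8.5 × 35 mL/cmH2O = 8.5 × 0.035 L/cmH2O = 0.2975 s.
Exhaled fraction f = 1 − e^(−t/τ) → t = −τ·ln(1 − f) = −0.2975·ln(0.03) = 1.043 s.

1.04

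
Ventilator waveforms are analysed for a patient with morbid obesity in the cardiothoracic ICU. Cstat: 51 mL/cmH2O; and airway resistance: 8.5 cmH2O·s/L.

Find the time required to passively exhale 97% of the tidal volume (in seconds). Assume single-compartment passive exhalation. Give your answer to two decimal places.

τ = R × C = 8.5 × 51 mL/cmH2O = 8.5 × 0.051 L/cmH2O = 0.4335 s.
Exhaled fraction f = 1 − e^(−t/τ) → t = −τ·ln(1 − f) = −0.4335·ln(0.03) = 1.52 s.

1.52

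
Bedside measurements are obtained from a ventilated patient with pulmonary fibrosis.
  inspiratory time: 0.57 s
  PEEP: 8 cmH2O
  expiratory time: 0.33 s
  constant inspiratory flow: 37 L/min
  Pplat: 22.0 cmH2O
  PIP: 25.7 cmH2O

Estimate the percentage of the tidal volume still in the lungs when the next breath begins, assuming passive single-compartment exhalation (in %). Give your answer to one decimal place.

11.2

Flow: 37 L/min ÷ 60 = 0.6167 L/s.
Vt = flow × Ti = 0.6167 L/s × 0.57 s × 1000 mL/L = 351.52 mL.
R = (PIP − Pplat)/V̇ = (25.7 − 22.0) / 0.6167 = 3.7/0.6167 = 6.0 cmH2O·s/L.
C = Vt/(Pplat − PEEP) = 351.52 / (22.0 − 8) = 351.52/14.0 = 25.109 mL/cmH2O.
τ = R × C = 6.0 × 0.02511 L/cmH2O = 0.1507 s.
Fraction remaining at end-expiration = e^(−Te/τ) = e^(−0.33/0.1507) = 0.1119 → 11.19%.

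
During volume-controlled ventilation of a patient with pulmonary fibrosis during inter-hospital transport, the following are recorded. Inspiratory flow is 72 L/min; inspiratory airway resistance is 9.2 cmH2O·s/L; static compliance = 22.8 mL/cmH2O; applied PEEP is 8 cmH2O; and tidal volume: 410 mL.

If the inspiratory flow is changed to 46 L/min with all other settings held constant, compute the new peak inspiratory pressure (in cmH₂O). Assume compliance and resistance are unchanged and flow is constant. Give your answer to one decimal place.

Flow: 72 L/min ÷ 60 = 1.2 L/s.
New flow: 46 L/min ÷ 60 = 0.7667 L/s.
PIP = Vt/C + R·V̇ + PEEP (constant-flow equation of motion).
Only the resistive term changes: ΔPIP = R × ΔV̇ = 9.2 × (0.7667 − 1.2) = 9.2 × -0.4333 = -3.986 cmH2O.
Original PIP = 410/22.8 + 9.2×1.2 + 8 = 37.022 cmH2O; new PIP = 37.022 + (-3.986) = 33.036 cmH2O.

33.0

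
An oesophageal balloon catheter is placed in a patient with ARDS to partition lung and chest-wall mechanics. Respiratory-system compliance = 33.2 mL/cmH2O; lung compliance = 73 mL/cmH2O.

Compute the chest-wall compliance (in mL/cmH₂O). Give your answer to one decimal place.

60.9

1/Ccw = 1/Crs − 1/CL.
1/Ccw = 1/33.2 − 1/73 = 0.01642.
Ccw = 60.901 mL/cmH2O.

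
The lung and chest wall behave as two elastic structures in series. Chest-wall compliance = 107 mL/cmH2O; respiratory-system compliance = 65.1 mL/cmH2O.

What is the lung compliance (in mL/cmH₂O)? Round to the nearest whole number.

1/CL = 1/Crs − 1/Ccw.
1/CL = 1/65.1 − 1/107 = 0.006015.
CL = 166.25 mL/cmH2O.

166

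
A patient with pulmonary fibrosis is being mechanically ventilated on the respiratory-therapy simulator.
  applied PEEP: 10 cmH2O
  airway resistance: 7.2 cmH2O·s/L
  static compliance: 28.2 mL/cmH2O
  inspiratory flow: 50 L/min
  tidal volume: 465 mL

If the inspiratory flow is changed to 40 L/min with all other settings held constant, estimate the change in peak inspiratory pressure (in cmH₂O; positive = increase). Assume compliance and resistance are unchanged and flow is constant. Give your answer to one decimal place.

Flow: 50 L/min ÷ 60 = 0.8333 L/s.
New flow: 40 L/min ÷ 60 = 0.6667 L/s.
PIP = Vt/C + R·V̇ + PEEP (constant-flow equation of motion).
Only the resistive term changes: ΔPIP = R × ΔV̇ = 7.2 × (0.6667 − 0.8333) = 7.2 × -0.1666 = -1.2 cmH2O.

-1.2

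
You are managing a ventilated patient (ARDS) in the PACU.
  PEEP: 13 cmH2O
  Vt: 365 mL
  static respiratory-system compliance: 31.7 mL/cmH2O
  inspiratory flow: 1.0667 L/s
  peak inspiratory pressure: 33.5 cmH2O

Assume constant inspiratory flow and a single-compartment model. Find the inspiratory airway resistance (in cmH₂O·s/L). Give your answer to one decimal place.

8.4

Equation of motion (constant flow): PIP = Vt/C + R·V̇ + PEEP.
R·V̇ = PIP − Vt/C − PEEP = 33.5 − 365/31.7 − 13 = 33.5 − 11.514 − 13 = 8.986 cmH2O.
R = 8.986 / 1.0667 = 8.424 cmH2O·s/L.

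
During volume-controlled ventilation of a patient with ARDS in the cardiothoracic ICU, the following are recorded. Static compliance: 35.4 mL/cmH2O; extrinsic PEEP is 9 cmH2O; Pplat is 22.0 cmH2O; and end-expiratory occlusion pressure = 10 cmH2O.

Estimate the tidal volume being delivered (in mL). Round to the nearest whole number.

425

End-expiratory occlusion gives total PEEP = 10 cmH2O (intrinsic PEEP = 10 − 9 = 1). Use total PEEP for the elastic gradient.
Vt = Cstat × (Pplat − PEEPtotal) = 35.4 × (22.0 − 10) = 35.4 × 12.0 = 424.8 mL.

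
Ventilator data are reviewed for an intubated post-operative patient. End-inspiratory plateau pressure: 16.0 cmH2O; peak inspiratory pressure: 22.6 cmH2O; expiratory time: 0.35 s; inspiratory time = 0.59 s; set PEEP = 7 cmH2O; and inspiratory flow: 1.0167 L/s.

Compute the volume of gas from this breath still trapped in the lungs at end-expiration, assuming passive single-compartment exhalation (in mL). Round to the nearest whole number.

267

Vt = flow × Ti = 1.0167 L/s × 0.59 s × 1000 mL/L = 599.85 mL.
R = (PIP − Pplat)/V̇ = (22.6 − 16.0) / 1.0167 = 6.6/1.0167 = 6.492 cmH2O·s/L.
C = Vt/(Pplat − PEEP) = 599.85 / (16.0 − 7) = 599.85/9.0 = 66.65 mL/cmH2O.
τ = R × C = 6.492 × 0.06665 L/cmH2O = 0.4327 s.
Fraction remaining = e^(−Te/τ) = e^(−0.35/0.4327) = 0.4454.
Trapped volume = 599.85 × 0.4454 = 267.17 mL.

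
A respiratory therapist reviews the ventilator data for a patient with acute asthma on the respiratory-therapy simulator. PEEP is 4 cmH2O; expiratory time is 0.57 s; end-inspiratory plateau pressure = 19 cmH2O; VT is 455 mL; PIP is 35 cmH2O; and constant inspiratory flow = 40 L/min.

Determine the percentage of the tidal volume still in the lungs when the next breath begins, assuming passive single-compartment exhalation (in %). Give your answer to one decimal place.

45.7

Flow: 40 L/min ÷ 60 = 0.6667 L/s.
R = (PIP − Pplat)/V̇ = (35 − 19) / 0.6667 = 16.0/0.6667 = 23.999 cmH2O·s/L.
C = Vt/(Pplat − PEEP) = 455.0 / (19 − 4) = 455.0/15.0 = 30.333 mL/cmH2O.
τ = R × C = 23.999 × 0.03033 L/cmH2O = 0.7279 s.
Fraction remaining at end-expiration = e^(−Te/τ) = e^(−0.57/0.7279) = 0.457 → 45.7%.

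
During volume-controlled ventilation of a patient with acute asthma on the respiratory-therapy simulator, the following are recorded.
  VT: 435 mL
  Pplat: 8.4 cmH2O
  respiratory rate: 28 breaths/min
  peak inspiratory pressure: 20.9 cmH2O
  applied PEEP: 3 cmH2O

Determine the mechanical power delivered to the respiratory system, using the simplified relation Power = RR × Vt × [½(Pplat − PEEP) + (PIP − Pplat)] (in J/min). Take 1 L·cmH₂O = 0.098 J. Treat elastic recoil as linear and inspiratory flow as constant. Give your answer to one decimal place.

Per-breath work = Vt × [½(Pplat−PEEP) + (PIP−Pplat)] = 0.435 × [0.5×5.4 + 12.5] = 0.435 × 15.2 = 6.612 L·cmH2O.
Power = 28 × 6.612 = 185.14 L·cmH2O/min.
× 0.098 J/(L·cmH2O) → 18.144 J/min.

18.1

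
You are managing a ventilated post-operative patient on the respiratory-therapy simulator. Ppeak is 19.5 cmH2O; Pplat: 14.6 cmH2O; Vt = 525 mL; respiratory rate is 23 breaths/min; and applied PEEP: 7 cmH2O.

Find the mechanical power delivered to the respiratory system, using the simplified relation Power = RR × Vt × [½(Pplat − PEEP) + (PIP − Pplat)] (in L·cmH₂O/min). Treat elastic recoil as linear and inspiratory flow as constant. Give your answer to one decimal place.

105.1

Per-breath work = Vt × [½(Pplat−PEEP) + (PIP−Pplat)] = 0.525 × [0.5×7.6 + 4.9] = 0.525 × 8.7 = 4.568 L·cmH2O.
Power = 23 × 4.568 = 105.06 L·cmH2O/min.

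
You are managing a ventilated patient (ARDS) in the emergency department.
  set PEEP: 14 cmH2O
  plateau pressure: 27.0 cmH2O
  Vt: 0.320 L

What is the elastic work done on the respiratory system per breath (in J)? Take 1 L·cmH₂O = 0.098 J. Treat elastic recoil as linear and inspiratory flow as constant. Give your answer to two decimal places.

0.20

Elastic work ≈ ½ × (Pplat − PEEP) × Vt = 0.5 × (27.0 − 14) × 0.320 L = 0.5 × 13.0 × 0.320 = 2.08 L·cmH2O.
× 0.098 J/(L·cmH2O) → 0.2038 J.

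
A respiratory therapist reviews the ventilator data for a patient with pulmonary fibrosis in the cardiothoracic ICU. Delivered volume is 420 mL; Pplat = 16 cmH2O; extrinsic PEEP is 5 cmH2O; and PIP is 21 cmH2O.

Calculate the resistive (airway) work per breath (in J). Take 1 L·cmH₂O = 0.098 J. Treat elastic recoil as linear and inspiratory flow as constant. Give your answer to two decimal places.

0.21

With constant inspiratory flow the resistive pressure is constant at PIP − Pplat = 21 − 16 = 5.0 cmH2O, so resistive work = 5.0 × 0.420 = 2.1 L·cmH2O.
× 0.098 J/(L·cmH2O) → 0.2058 J.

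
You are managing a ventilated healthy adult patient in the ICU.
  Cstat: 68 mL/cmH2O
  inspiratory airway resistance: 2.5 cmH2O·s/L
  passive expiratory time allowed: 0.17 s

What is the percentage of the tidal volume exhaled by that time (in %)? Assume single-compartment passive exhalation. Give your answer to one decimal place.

63.2

τ = R × C = 2.5 × 68 mL/cmH2O = 2.5 × 0.068 L/cmH2O = 0.17 s.
Passive exhalation: V(t)/V₀ = e^(−t/τ) = e^(−0.17/0.17) = 0.3679.
Fraction exhaled = 1 − 0.3679 = 0.6321 → 63.21%.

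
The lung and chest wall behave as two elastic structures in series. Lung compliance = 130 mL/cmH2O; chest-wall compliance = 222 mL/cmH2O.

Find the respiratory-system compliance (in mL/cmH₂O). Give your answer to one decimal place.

82.0

Lung and chest wall are elastances in series: 1/Crs = 1/CL + 1/Ccw.
1/Crs = 1/130 + 1/222 = 0.0122.
Crs = 81.967 mL/cmH2O.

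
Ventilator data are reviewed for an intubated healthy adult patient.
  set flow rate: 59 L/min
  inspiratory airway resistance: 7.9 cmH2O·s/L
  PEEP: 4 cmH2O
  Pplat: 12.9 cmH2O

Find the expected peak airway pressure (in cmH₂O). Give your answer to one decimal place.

Flow: 59 L/min ÷ 60 = 0.9833 L/s.
PIP = Pplat + Raw × flow = 12.9 + 7.9 × 0.9833 = 12.9 + 7.768 = 20.668 cmH2O.

20.7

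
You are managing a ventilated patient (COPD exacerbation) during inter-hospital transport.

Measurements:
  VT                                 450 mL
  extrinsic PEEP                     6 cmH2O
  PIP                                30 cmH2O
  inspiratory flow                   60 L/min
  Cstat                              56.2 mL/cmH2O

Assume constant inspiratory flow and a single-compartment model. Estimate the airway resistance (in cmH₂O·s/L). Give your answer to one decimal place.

16.0

Flow: 60 L/min ÷ 60 = 1 L/s.
Equation of motion (constant flow): PIP = Vt/C + R·V̇ + PEEP.
R·V̇ = PIP − Vt/C − PEEP = 30 − 450/56.2 − 6 = 30 − 8.007 − 6 = 15.993 cmH2O.
R = 15.993 / 1 = 15.993 cmH2O·s/L.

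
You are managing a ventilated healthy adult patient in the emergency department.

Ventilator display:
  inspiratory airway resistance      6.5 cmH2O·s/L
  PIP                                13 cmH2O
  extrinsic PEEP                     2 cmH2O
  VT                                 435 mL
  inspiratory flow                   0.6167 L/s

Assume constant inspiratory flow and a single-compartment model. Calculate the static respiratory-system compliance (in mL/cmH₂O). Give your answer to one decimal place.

62.2

Equation of motion (constant flow): PIP = Vt/C + R·V̇ + PEEP.
Vt/C = PIP − R·V̇ − PEEP = 13 − 6.5×0.6167 − 2 = 13 − 4.009 − 2 = 6.991 cmH2O.
C = Vt / 6.991 = 435 / 6.991 = 62.223 mL/cmH2O.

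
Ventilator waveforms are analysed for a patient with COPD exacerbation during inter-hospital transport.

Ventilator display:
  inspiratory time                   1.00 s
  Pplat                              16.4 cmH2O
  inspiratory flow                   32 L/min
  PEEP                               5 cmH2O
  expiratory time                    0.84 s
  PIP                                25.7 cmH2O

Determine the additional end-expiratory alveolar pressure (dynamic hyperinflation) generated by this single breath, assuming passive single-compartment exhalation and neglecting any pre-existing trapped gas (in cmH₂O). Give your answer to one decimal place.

Flow: 32 L/min ÷ 60 = 0.5333 L/s.
Vt = flow × Ti = 0.5333 L/s × 1.00 s × 1000 mL/L = 533.3 mL.
R = (PIP − Pplat)/V̇ = (25.7 − 16.4) / 0.5333 = 9.3/0.5333 = 17.439 cmH2O·s/L.
C = Vt/(Pplat − PEEP) = 533.3 / (16.4 − 5) = 533.3/11.4 = 46.781 mL/cmH2O.
τ = R × C = 17.439 × 0.04678 L/cmH2O = 0.8158 s.
Fraction remaining = e^(−Te/τ) = e^(−0.84/0.8158) = 0.3571; trapped volume = 533.3 × 0.3571 = 190.44 mL.
Additional alveolar pressure from trapping ≈ V_trapped / C = 190.44 / 46.781 = 4.071 cmH2O.

4.1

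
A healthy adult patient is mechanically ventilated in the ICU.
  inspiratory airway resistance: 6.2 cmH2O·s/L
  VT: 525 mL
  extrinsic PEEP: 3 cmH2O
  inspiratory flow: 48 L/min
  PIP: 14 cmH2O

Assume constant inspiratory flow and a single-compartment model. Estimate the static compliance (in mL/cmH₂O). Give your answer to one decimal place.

Flow: 48 L/min ÷ 60 = 0.8 L/s.
Equation of motion (constant flow): PIP = Vt/C + R·V̇ + PEEP.
Vt/C = PIP − R·V̇ − PEEP = 14 − 6.2×0.8 − 3 = 14 − 4.96 − 3 = 6.04 cmH2O.
C = Vt / 6.04 = 525 / 6.04 = 86.921 mL/cmH2O.

86.9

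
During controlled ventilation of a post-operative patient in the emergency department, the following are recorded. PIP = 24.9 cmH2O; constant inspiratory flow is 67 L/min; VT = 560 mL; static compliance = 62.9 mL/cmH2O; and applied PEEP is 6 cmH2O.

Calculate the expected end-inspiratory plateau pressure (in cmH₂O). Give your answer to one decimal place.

14.9

Pplat = PEEP + Vt / Cstat = 6 + 560 / 62.9 = 6 + 8.903 = 14.903 cmH2O.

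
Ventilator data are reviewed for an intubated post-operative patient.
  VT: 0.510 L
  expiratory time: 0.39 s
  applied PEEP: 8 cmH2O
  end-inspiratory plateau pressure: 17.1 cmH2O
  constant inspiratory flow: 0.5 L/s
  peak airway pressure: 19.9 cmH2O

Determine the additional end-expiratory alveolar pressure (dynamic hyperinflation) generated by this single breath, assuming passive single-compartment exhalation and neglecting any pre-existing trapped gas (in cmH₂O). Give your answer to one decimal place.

2.6

R = (PIP − Pplat)/V̇ = (19.9 − 17.1) / 0.5 = 2.8/0.5 = 5.6 cmH2O·s/L.
C = Vt/(Pplat − PEEP) = 510.0 / (17.1 − 8) = 510.0/9.1 = 56.044 mL/cmH2O.
τ = R × C = 5.6 × 0.05604 L/cmH2O = 0.3138 s.
Fraction remaining = e^(−Te/τ) = e^(−0.39/0.3138) = 0.2886; trapped volume = 510.0 × 0.2886 = 147.19 mL.
Additional alveolar pressure from trapping ≈ V_trapped / C = 147.19 / 56.044 = 2.626 cmH2O.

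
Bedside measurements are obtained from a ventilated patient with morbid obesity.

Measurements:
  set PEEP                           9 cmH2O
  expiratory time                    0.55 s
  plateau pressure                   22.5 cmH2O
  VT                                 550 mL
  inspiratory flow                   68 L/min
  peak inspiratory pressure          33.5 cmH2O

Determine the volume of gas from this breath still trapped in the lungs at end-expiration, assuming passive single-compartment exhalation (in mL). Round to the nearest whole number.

137

Flow: 68 L/min ÷ 60 = 1.1333 L/s.
R = (PIP − Pplat)/V̇ = (33.5 − 22.5) / 1.1333 = 11.0/1.1333 = 9.706 cmH2O·s/L.
C = Vt/(Pplat − PEEP) = 550.0 / (22.5 − 9) = 550.0/13.5 = 40.741 mL/cmH2O.
τ = R × C = 9.706 × 0.04074 L/cmH2O = 0.3954 s.
Fraction remaining = e^(−Te/τ) = e^(−0.55/0.3954) = 0.2488.
Trapped volume = 550.0 × 0.2488 = 136.84 mL.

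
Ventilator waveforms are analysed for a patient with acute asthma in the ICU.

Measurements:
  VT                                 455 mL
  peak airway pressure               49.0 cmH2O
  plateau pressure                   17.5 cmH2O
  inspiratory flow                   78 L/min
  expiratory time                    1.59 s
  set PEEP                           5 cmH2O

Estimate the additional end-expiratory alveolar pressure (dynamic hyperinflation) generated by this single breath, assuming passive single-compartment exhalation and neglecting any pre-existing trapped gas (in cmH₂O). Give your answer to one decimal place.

Flow: 78 L/min ÷ 60 = 1.3 L/s.
R = (PIP − Pplat)/V̇ = (49.0 − 17.5) / 1.3 = 31.5/1.3 = 24.231 cmH2O·s/L.
C = Vt/(Pplat − PEEP) = 455.0 / (17.5 − 5) = 455.0/12.5 = 36.4 mL/cmH2O.
τ = R × C = 24.231 × 0.0364 L/cmH2O = 0.882 s.
Fraction remaining = e^(−Te/τ) = e^(−1.59/0.882) = 0.1648; trapped volume = 455.0 × 0.1648 = 74.984 mL.
Additional alveolar pressure from trapping ≈ V_trapped / C = 74.984 / 36.4 = 2.06 cmH2O.

2.1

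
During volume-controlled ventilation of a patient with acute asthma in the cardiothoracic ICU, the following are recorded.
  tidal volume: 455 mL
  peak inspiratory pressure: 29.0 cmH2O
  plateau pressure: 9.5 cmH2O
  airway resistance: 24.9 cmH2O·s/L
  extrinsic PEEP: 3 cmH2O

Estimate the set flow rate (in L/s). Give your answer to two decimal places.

flow = (PIP − Pplat) / Raw = 19.5 / 24.9 = 0.7831 L/s.

0.78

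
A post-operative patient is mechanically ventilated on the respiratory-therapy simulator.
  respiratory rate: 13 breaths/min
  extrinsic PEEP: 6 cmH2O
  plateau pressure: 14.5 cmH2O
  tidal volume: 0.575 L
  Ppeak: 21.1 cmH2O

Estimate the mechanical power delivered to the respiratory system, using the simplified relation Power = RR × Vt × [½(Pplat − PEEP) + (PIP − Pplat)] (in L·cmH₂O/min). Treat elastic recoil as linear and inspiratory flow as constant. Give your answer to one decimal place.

81.1

Per-breath work = Vt × [½(Pplat−PEEP) + (PIP−Pplat)] = 0.575 × [0.5×8.5 + 6.6] = 0.575 × 10.85 = 6.239 L·cmH2O.
Power = 13 × 6.239 = 81.107 L·cmH2O/min.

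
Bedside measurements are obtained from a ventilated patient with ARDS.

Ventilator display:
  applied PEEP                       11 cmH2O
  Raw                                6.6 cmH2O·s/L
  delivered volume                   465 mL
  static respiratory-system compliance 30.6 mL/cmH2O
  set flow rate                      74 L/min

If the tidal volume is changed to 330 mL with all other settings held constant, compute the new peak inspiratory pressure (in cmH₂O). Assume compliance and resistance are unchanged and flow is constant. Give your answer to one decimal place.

29.9

Flow: 74 L/min ÷ 60 = 1.2333 L/s.
PIP = Vt/C + R·V̇ + PEEP (constant-flow equation of motion).
Only the elastic term changes: ΔPIP = ΔVt / C = (330 − 465) / 30.6 = -4.412 cmH2O.
Original PIP = 465/30.6 + 6.6×1.2333 + 11 = 34.336 cmH2O; new PIP = 34.336 + (-4.412) = 29.924 cmH2O.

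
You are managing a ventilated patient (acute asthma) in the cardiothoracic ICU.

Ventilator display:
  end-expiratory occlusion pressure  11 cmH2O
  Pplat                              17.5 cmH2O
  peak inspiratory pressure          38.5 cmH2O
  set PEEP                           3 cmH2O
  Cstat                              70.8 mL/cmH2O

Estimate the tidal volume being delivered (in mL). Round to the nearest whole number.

460

End-expiratory occlusion gives total PEEP = 11 cmH2O (intrinsic PEEP = 11 − 3 = 8). Use total PEEP for the elastic gradient.
Vt = Cstat × (Pplat − PEEPtotal) = 70.8 × (17.5 − 11) = 70.8 × 6.5 = 460.2 mL.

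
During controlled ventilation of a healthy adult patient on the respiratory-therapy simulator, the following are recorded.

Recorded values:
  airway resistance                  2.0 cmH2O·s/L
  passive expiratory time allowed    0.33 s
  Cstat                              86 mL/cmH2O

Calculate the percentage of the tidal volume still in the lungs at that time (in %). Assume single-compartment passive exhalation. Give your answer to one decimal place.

14.7

τ = R × C = 2.0 × 86 mL/cmH2O = 2.0 × 0.086 L/cmH2O = 0.172 s.
Passive exhalation: V(t)/V₀ = e^(−t/τ) = e^(−0.33/0.172) = 0.1468.
Fraction remaining = 0.1468 → 14.68%.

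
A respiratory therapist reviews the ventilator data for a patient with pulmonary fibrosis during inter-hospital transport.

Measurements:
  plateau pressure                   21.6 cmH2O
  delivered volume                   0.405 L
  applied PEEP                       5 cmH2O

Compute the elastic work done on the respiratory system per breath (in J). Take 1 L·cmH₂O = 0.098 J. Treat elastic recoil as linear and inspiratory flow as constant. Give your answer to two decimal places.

0.33

Elastic work ≈ ½ × (Pplat − PEEP) × Vt = 0.5 × (21.6 − 5) × 0.405 L = 0.5 × 16.6 × 0.405 = 3.362 L·cmH2O.
× 0.098 J/(L·cmH2O) → 0.3295 J.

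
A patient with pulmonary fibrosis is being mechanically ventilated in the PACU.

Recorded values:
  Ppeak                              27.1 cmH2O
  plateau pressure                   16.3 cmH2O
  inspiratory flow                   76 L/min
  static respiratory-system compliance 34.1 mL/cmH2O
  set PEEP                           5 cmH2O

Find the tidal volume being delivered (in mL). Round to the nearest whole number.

Vt = Cstat × (Pplat − PEEP) = 34.1 × (16.3 − 5) = 34.1 × 11.3 = 385.33 mL.

385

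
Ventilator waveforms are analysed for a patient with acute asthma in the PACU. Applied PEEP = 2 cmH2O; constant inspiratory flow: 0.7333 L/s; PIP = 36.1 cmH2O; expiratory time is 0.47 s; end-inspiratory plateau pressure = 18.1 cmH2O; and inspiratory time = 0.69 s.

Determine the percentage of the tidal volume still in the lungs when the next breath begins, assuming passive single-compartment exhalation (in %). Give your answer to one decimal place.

54.4

Vt = flow × Ti = 0.7333 L/s × 0.69 s × 1000 mL/L = 505.98 mL.
R = (PIP − Pplat)/V̇ = (36.1 − 18.1) / 0.7333 = 18.0/0.7333 = 24.547 cmH2O·s/L.
C = Vt/(Pplat − PEEP) = 505.98 / (18.1 − 2) = 505.98/16.1 = 31.427 mL/cmH2O.
τ = R × C = 24.547 × 0.03143 L/cmH2O = 0.7715 s.
Fraction remaining at end-expiration = e^(−Te/τ) = e^(−0.47/0.7715) = 0.5438 → 54.38%.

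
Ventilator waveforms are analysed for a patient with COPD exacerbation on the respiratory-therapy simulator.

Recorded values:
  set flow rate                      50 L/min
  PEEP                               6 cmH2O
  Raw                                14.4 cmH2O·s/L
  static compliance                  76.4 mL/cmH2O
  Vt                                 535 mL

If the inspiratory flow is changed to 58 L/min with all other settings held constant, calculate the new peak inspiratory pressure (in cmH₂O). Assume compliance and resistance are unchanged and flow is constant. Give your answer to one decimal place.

26.9

Flow: 50 L/min ÷ 60 = 0.8333 L/s.
New flow: 58 L/min ÷ 60 = 0.9667 L/s.
PIP = Vt/C + R·V̇ + PEEP (constant-flow equation of motion).
Only the resistive term changes: ΔPIP = R × ΔV̇ = 14.4 × (0.9667 − 0.8333) = 14.4 × 0.1334 = 1.921 cmH2O.
Original PIP = 535/76.4 + 14.4×0.8333 + 6 = 25.002 cmH2O; new PIP = 25.002 + (1.921) = 26.923 cmH2O.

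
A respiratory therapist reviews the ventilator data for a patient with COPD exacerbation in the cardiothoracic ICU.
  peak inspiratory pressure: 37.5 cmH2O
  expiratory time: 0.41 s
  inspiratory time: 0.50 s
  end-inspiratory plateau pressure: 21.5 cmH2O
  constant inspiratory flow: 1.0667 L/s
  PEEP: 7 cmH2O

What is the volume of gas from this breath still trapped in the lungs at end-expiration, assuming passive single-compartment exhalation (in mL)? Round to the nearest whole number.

Vt = flow × Ti = 1.0667 L/s × 0.50 s × 1000 mL/L = 533.35 mL.
R = (PIP − Pplat)/V̇ = (37.5 − 21.5) / 1.0667 = 16.0/1.0667 = 15.0 cmH2O·s/L.
C = Vt/(Pplat − PEEP) = 533.35 / (21.5 − 7) = 533.35/14.5 = 36.783 mL/cmH2O.
τ = R × C = 15.0 × 0.03678 L/cmH2O = 0.5517 s.
Fraction remaining = e^(−Te/τ) = e^(−0.41/0.5517) = 0.4756.
Trapped volume = 533.35 × 0.4756 = 253.66 mL.

254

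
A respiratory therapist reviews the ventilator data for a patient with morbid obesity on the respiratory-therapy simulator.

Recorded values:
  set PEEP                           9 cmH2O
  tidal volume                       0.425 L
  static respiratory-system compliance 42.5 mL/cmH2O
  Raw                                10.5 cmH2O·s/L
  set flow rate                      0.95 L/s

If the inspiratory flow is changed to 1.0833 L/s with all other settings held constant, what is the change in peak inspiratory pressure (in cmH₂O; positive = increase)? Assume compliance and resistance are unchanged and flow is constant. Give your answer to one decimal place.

1.4

PIP = Vt/C + R·V̇ + PEEP (constant-flow equation of motion).
Only the resistive term changes: ΔPIP = R × ΔV̇ = 10.5 × (1.0833 − 0.95) = 10.5 × 0.1333 = 1.4 cmH2O.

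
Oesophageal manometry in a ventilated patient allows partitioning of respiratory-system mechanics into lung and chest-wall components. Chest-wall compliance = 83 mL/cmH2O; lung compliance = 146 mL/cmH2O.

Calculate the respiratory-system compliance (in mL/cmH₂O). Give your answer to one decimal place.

52.9

Lung and chest wall are elastances in series: 1/Crs = 1/CL + 1/Ccw.
1/Crs = 1/146 + 1/83 = 0.0189.
Crs = 52.91 mL/cmH2O.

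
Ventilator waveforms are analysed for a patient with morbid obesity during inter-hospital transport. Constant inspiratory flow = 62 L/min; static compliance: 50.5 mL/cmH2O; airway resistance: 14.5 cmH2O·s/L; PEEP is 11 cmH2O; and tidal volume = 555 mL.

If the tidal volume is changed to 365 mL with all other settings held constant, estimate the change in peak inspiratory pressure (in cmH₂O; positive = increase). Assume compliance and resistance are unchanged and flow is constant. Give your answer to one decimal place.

PIP = Vt/C + R·V̇ + PEEP (constant-flow equation of motion).
Only the elastic term changes: ΔPIP = ΔVt / C = (365 − 555) / 50.5 = -3.762 cmH2O.

-3.8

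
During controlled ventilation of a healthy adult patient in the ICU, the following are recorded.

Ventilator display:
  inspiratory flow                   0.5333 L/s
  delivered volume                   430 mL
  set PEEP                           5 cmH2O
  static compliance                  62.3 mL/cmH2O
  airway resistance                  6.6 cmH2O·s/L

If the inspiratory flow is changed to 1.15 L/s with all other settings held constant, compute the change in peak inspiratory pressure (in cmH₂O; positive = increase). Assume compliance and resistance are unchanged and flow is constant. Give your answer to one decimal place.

4.1

PIP = Vt/C + R·V̇ + PEEP (constant-flow equation of motion).
Only the resistive term changes: ΔPIP = R × ΔV̇ = 6.6 × (1.15 − 0.5333) = 6.6 × 0.6167 = 4.07 cmH2O.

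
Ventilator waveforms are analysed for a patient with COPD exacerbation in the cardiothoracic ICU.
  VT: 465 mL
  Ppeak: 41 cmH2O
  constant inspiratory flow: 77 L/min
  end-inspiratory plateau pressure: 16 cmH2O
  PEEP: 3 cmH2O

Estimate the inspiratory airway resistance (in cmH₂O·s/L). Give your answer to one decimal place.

Flow: 77 L/min ÷ 60 = 1.2833 L/s.
Raw = (PIP − Pplat) / flow = (41 − 16) / 1.2833 = 25.0 / 1.2833 = 19.481 cmH2O·s/L.

19.5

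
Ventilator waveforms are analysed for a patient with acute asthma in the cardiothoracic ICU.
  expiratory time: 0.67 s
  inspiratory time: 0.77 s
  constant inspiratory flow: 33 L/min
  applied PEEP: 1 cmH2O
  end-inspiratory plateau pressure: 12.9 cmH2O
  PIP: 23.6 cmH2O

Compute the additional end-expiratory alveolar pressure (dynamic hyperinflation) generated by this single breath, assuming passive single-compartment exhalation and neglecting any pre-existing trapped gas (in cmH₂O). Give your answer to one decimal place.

4.5

Flow: 33 L/min ÷ 60 = 0.55 L/s.
Vt = flow × Ti = 0.55 L/s × 0.77 s × 1000 mL/L = 423.5 mL.
R = (PIP − Pplat)/V̇ = (23.6 − 12.9) / 0.55 = 10.7/0.55 = 19.455 cmH2O·s/L.
C = Vt/(Pplat − PEEP) = 423.5 / (12.9 − 1) = 423.5/11.9 = 35.588 mL/cmH2O.
τ = R × C = 19.455 × 0.03559 L/cmH2O = 0.6924 s.
Fraction remaining = e^(−Te/τ) = e^(−0.67/0.6924) = 0.38; trapped volume = 423.5 × 0.38 = 160.93 mL.
Additional alveolar pressure from trapping ≈ V_trapped / C = 160.93 / 35.588 = 4.522 cmH2O.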